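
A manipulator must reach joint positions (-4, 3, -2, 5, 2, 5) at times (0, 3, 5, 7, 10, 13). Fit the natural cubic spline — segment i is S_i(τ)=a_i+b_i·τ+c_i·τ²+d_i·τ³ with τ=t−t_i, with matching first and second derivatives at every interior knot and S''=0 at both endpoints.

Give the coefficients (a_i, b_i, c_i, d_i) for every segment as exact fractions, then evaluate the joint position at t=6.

  seg 0: a=-4 b=985/221 c=0 d=-1408/5967
  seg 1: a=3 b=-423/221 c=-1408/663 d=4855/5304
  seg 2: a=-2 b=763/1326 c=8933/2652 d=-1685/1768
  seg 3: a=5 b=1732/663 c=-1558/663 d=2279/5967
  seg 4: a=2 b=-779/663 c=721/663 d=-721/5967
S(6) = 5255/5304

Δ: Δ0=7/3, Δ1=-5/2, Δ2=7/2, Δ3=-1, Δ4=1
row 1: diag=10, rhs=-29; c'=1/5, d'=-29/10
row 2: denom=8−2·1/5=38/5; d'=(36−2·-29/10)/(38/5)=11/2
row 3: denom=10−2·5/19=180/19; d'=(-27−2·11/2)/(180/19)=-361/90
row 4: denom=12−3·19/60=221/20; d'=(12−3·-361/90)/(221/20)=1442/663
back: M4=1442/663
back: M3=-361/90−19/60·1442/663=-3116/663
back: M2=11/2−5/19·-3116/663=8933/1326
back: M1=-29/10−1/5·8933/1326=-2816/663
M: M0=0, M1=-2816/663, M2=8933/1326, M3=-3116/663, M4=1442/663, M5=0
seg 0: a=-4, c=M0/2=0, d=(M1−M0)/(6·3)=-1408/5967, b=Δ0−h0·(2M0+M1)/6=985/221
seg 1: a=3, c=M1/2=-1408/663, d=(M2−M1)/(6·2)=4855/5304, b=Δ1−h1·(2M1+M2)/6=-423/221
seg 2: a=-2, c=M2/2=8933/2652, d=(M3−M2)/(6·2)=-1685/1768, b=Δ2−h2·(2M2+M3)/6=763/1326
seg 3: a=5, c=M3/2=-1558/663, d=(M4−M3)/(6·3)=2279/5967, b=Δ3−h3·(2M3+M4)/6=1732/663
seg 4: a=2, c=M4/2=721/663, d=(M5−M4)/(6·3)=-721/5967, b=Δ4−h4·(2M4+M5)/6=-779/663
t_q=6 → seg 2, τ=1; S=-2+763/1326·τ+8933/2652·τ²+-1685/1768·τ³=5255/5304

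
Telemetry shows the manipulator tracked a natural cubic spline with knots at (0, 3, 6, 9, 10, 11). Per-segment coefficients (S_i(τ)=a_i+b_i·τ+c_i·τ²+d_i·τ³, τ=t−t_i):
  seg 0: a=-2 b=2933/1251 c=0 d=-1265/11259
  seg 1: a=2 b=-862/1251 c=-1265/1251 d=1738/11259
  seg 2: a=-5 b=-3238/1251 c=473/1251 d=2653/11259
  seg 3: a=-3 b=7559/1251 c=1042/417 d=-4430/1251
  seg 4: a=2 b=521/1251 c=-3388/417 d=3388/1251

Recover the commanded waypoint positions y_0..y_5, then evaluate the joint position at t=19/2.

y_0=-2 y_1=2 y_2=-5 y_3=-3 y_4=2 y_5=-3
S(19/2) = 113/556

y_0 = S_0(0) = a_0 = -2
y_1 = S_1(0) = a_1 = 2
y_2 = S_2(0) = a_2 = -5
y_3 = S_3(0) = a_3 = -3
y_4 = S_4(0) = a_4 = 2
y_5 = S_4(1) = -3
t_q=19/2 is in segment 3 (τ=1/2); S_3(τ)=113/556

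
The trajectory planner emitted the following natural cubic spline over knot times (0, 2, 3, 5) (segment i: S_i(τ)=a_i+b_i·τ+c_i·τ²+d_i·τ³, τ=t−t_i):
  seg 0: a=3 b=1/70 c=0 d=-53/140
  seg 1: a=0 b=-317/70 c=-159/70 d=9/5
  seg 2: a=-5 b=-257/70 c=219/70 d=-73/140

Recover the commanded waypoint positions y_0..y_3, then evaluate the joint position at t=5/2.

y_0 = S_0(0) = a_0 = 3
y_1 = S_1(0) = a_1 = 0
y_2 = S_2(0) = a_2 = -5
y_3 = S_2(2) = -4
t_q=5/2 is in segment 1 (τ=1/2); S_1(τ)=-73/28

y_0=3 y_1=0 y_2=-5 y_3=-4
S(5/2) = -73/28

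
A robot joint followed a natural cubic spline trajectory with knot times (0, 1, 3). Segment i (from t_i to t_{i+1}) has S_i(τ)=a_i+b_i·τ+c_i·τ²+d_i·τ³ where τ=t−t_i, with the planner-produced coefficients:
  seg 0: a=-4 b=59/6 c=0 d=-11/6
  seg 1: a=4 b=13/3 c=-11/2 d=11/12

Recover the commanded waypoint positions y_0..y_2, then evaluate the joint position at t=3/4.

y_0=-4 y_1=4 y_2=-2
S(3/4) = 333/128

y_0 = S_0(0) = a_0 = -4
y_1 = S_1(0) = a_1 = 4
y_2 = S_1(2) = -2
t_q=3/4 is in segment 0 (τ=3/4); S_0(τ)=333/128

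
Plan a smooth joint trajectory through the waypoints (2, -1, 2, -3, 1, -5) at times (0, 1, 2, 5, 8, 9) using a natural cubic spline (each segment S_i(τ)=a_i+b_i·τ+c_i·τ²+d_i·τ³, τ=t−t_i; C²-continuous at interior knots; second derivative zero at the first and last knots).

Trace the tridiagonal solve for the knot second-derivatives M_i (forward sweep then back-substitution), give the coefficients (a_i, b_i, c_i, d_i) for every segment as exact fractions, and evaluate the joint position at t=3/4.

Δ: Δ0=-3, Δ1=3, Δ2=-5/3, Δ3=4/3, Δ4=-6
row 1: diag=4, rhs=36; c'=1/4, d'=9
row 2: denom=8−1·1/4=31/4; d'=(-28−1·9)/(31/4)=-148/31
row 3: denom=12−3·12/31=336/31; d'=(18−3·-148/31)/(336/31)=167/56
row 4: denom=8−3·31/112=803/112; d'=(-44−3·167/56)/(803/112)=-5930/803
back: M4=-5930/803
back: M3=167/56−31/112·-5930/803=4036/803
back: M2=-148/31−12/31·4036/803=-5396/803
back: M1=9−1/4·-5396/803=8576/803
M: M0=0, M1=8576/803, M2=-5396/803, M3=4036/803, M4=-5930/803, M5=0
seg 0: a=2, c=M0/2=0, d=(M1−M0)/(6·1)=4288/2409, b=Δ0−h0·(2M0+M1)/6=-11515/2409
seg 1: a=-1, c=M1/2=4288/803, d=(M2−M1)/(6·1)=-6986/2409, b=Δ1−h1·(2M1+M2)/6=1349/2409
seg 2: a=2, c=M2/2=-2698/803, d=(M3−M2)/(6·3)=524/803, b=Δ2−h2·(2M2+M3)/6=6119/2409
seg 3: a=-3, c=M3/2=2018/803, d=(M4−M3)/(6·3)=-151/219, b=Δ3−h3·(2M3+M4)/6=-1/2409
seg 4: a=1, c=M4/2=-2965/803, d=(M5−M4)/(6·1)=2965/2409, b=Δ4−h4·(2M4+M5)/6=-8524/2409
t_q=3/4 → seg 0, τ=3/4; S=2+-11515/2409·τ+0·τ²+4288/2409·τ³=-2679/3212

  seg 0: a=2 b=-11515/2409 c=0 d=4288/2409
  seg 1: a=-1 b=1349/2409 c=4288/803 d=-6986/2409
  seg 2: a=2 b=6119/2409 c=-2698/803 d=524/803
  seg 3: a=-3 b=-1/2409 c=2018/803 d=-151/219
  seg 4: a=1 b=-8524/2409 c=-2965/803 d=2965/2409
S(3/4) = -2679/3212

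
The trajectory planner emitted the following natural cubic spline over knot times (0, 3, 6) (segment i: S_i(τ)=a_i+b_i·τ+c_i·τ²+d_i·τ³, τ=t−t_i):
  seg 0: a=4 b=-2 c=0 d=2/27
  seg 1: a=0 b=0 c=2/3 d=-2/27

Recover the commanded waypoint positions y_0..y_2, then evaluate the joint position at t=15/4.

y_0=4 y_1=0 y_2=4
S(15/4) = 11/32

y_0 = S_0(0) = a_0 = 4
y_1 = S_1(0) = a_1 = 0
y_2 = S_1(3) = 4
t_q=15/4 is in segment 1 (τ=3/4); S_1(τ)=11/32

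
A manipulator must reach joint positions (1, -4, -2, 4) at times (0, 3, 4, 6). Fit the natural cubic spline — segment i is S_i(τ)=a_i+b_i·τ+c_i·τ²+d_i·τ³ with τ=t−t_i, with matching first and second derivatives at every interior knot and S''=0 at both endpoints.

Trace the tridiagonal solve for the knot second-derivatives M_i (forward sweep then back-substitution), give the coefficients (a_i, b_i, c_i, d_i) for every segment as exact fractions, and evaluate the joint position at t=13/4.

Δ: Δ0=-5/3, Δ1=2, Δ2=3
row 1: diag=8, rhs=22; c'=1/8, d'=11/4
row 2: denom=6−1·1/8=47/8; d'=(6−1·11/4)/(47/8)=26/47
back: M2=26/47
back: M1=11/4−1/8·26/47=126/47
M: M0=0, M1=126/47, M2=26/47, M3=0
seg 0: a=1, c=M0/2=0, d=(M1−M0)/(6·3)=7/47, b=Δ0−h0·(2M0+M1)/6=-424/141
seg 1: a=-4, c=M1/2=63/47, d=(M2−M1)/(6·1)=-50/141, b=Δ1−h1·(2M1+M2)/6=143/141
seg 2: a=-2, c=M2/2=13/47, d=(M3−M2)/(6·2)=-13/282, b=Δ2−h2·(2M2+M3)/6=371/141
t_q=13/4 → seg 1, τ=1/4; S=-4+143/141·τ+63/47·τ²+-50/141·τ³=-5517/1504

  seg 0: a=1 b=-424/141 c=0 d=7/47
  seg 1: a=-4 b=143/141 c=63/47 d=-50/141
  seg 2: a=-2 b=371/141 c=13/47 d=-13/282
S(13/4) = -5517/1504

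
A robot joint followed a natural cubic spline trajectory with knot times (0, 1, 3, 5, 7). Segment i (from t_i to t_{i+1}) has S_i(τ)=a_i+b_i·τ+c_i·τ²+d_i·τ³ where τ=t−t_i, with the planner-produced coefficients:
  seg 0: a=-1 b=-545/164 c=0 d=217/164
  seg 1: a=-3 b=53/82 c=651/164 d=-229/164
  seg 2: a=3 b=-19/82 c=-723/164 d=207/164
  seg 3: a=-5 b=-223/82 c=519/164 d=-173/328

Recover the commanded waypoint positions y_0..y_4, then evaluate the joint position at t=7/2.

y_0 = S_0(0) = a_0 = -1
y_1 = S_1(0) = a_1 = -3
y_2 = S_2(0) = a_2 = 3
y_3 = S_3(0) = a_3 = -5
y_4 = S_3(2) = -2
t_q=7/2 is in segment 2 (τ=1/2); S_2(τ)=2545/1312

y_0=-1 y_1=-3 y_2=3 y_3=-5 y_4=-2
S(7/2) = 2545/1312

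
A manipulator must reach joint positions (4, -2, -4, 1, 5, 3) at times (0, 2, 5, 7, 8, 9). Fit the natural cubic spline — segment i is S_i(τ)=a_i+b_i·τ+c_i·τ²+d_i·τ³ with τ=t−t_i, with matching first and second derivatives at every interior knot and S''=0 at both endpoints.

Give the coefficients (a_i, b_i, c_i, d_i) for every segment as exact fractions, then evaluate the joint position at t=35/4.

Δ: Δ0=-3, Δ1=-2/3, Δ2=5/2, Δ3=4, Δ4=-2
row 1: diag=10, rhs=14; c'=3/10, d'=7/5
row 2: denom=10−3·3/10=91/10; d'=(19−3·7/5)/(91/10)=148/91
row 3: denom=6−2·20/91=506/91; d'=(9−2·148/91)/(506/91)=523/506
row 4: denom=4−1·91/506=1933/506; d'=(-36−1·523/506)/(1933/506)=-18739/1933
back: M4=-18739/1933
back: M3=523/506−91/506·-18739/1933=5368/1933
back: M2=148/91−20/91·5368/1933=1964/1933
back: M1=7/5−3/10·1964/1933=2117/1933
M: M0=0, M1=2117/1933, M2=1964/1933, M3=5368/1933, M4=-18739/1933, M5=0
seg 0: a=4, c=M0/2=0, d=(M1−M0)/(6·2)=2117/23196, b=Δ0−h0·(2M0+M1)/6=-19514/5799
seg 1: a=-2, c=M1/2=2117/3866, d=(M2−M1)/(6·3)=-17/3866, b=Δ1−h1·(2M1+M2)/6=-13163/5799
seg 2: a=-4, c=M2/2=982/1933, d=(M3−M2)/(6·2)=851/5799, b=Δ2−h2·(2M2+M3)/6=10403/11598
seg 3: a=1, c=M3/2=2684/1933, d=(M4−M3)/(6·1)=-24107/11598, b=Δ3−h3·(2M3+M4)/6=54395/11598
seg 4: a=5, c=M4/2=-18739/3866, d=(M5−M4)/(6·1)=18739/11598, b=Δ4−h4·(2M4+M5)/6=7141/5799
t_q=35/4 → seg 4, τ=3/4; S=5+7141/5799·τ+-18739/3866·τ²+18739/11598·τ³=959679/247424

  seg 0: a=4 b=-19514/5799 c=0 d=2117/23196
  seg 1: a=-2 b=-13163/5799 c=2117/3866 d=-17/3866
  seg 2: a=-4 b=10403/11598 c=982/1933 d=851/5799
  seg 3: a=1 b=54395/11598 c=2684/1933 d=-24107/11598
  seg 4: a=5 b=7141/5799 c=-18739/3866 d=18739/11598
S(35/4) = 959679/247424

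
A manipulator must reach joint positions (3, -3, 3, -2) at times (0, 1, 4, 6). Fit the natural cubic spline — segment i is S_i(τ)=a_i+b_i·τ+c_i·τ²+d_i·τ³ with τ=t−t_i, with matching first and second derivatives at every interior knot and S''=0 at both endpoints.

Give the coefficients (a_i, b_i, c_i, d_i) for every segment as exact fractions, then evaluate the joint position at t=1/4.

Δ: Δ0=-6, Δ1=2, Δ2=-5/2
row 1: diag=8, rhs=48; c'=3/8, d'=6
row 2: denom=10−3·3/8=71/8; d'=(-27−3·6)/(71/8)=-360/71
back: M2=-360/71
back: M1=6−3/8·-360/71=561/71
M: M0=0, M1=561/71, M2=-360/71, M3=0
seg 0: a=3, c=M0/2=0, d=(M1−M0)/(6·1)=187/142, b=Δ0−h0·(2M0+M1)/6=-1039/142
seg 1: a=-3, c=M1/2=561/142, d=(M2−M1)/(6·3)=-307/426, b=Δ1−h1·(2M1+M2)/6=-239/71
seg 2: a=3, c=M2/2=-180/71, d=(M3−M2)/(6·2)=30/71, b=Δ2−h2·(2M2+M3)/6=125/142
t_q=1/4 → seg 0, τ=1/4; S=3+-1039/142·τ+0·τ²+187/142·τ³=10827/9088

  seg 0: a=3 b=-1039/142 c=0 d=187/142
  seg 1: a=-3 b=-239/71 c=561/142 d=-307/426
  seg 2: a=3 b=125/142 c=-180/71 d=30/71
S(1/4) = 10827/9088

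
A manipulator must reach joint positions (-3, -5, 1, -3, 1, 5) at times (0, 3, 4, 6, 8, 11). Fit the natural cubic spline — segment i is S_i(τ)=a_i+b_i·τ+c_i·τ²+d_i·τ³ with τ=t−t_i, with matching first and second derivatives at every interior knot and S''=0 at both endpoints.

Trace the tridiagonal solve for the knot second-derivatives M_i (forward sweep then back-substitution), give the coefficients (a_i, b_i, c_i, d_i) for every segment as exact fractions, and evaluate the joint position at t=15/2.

Δ: Δ0=-2/3, Δ1=6, Δ2=-2, Δ3=2, Δ4=4/3
row 1: diag=8, rhs=40; c'=1/8, d'=5
row 2: denom=6−1·1/8=47/8; d'=(-48−1·5)/(47/8)=-424/47
row 3: denom=8−2·16/47=344/47; d'=(24−2·-424/47)/(344/47)=247/43
row 4: denom=10−2·47/172=813/86; d'=(-4−2·247/43)/(813/86)=-444/271
back: M4=-444/271
back: M3=247/43−47/172·-444/271=1678/271
back: M2=-424/47−16/47·1678/271=-3016/271
back: M1=5−1/8·-3016/271=1732/271
M: M0=0, M1=1732/271, M2=-3016/271, M3=1678/271, M4=-444/271, M5=0
seg 0: a=-3, c=M0/2=0, d=(M1−M0)/(6·3)=866/2439, b=Δ0−h0·(2M0+M1)/6=-3140/813
seg 1: a=-5, c=M1/2=866/271, d=(M2−M1)/(6·1)=-2374/813, b=Δ1−h1·(2M1+M2)/6=4654/813
seg 2: a=1, c=M2/2=-1508/271, d=(M3−M2)/(6·2)=2347/1626, b=Δ2−h2·(2M2+M3)/6=2728/813
seg 3: a=-3, c=M3/2=839/271, d=(M4−M3)/(6·2)=-1061/1626, b=Δ3−h3·(2M3+M4)/6=-1286/813
seg 4: a=1, c=M4/2=-222/271, d=(M5−M4)/(6·3)=74/813, b=Δ4−h4·(2M4+M5)/6=2416/813
t_q=15/2 → seg 3, τ=3/2; S=-3+-1286/813·τ+839/271·τ²+-1061/1626·τ³=-2641/4336

  seg 0: a=-3 b=-3140/813 c=0 d=866/2439
  seg 1: a=-5 b=4654/813 c=866/271 d=-2374/813
  seg 2: a=1 b=2728/813 c=-1508/271 d=2347/1626
  seg 3: a=-3 b=-1286/813 c=839/271 d=-1061/1626
  seg 4: a=1 b=2416/813 c=-222/271 d=74/813
S(15/2) = -2641/4336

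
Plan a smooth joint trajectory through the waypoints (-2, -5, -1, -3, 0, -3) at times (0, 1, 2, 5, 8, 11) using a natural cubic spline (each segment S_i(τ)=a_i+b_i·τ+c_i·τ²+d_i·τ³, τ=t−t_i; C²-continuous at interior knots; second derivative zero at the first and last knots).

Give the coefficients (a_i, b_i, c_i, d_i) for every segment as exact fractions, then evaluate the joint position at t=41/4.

Δ: Δ0=-3, Δ1=4, Δ2=-2/3, Δ3=1, Δ4=-1
row 1: diag=4, rhs=42; c'=1/4, d'=21/2
row 2: denom=8−1·1/4=31/4; d'=(-28−1·21/2)/(31/4)=-154/31
row 3: denom=12−3·12/31=336/31; d'=(10−3·-154/31)/(336/31)=193/84
row 4: denom=12−3·31/112=1251/112; d'=(-12−3·193/84)/(1251/112)=-2116/1251
back: M4=-2116/1251
back: M3=193/84−31/112·-2116/1251=3460/1251
back: M2=-154/31−12/31·3460/1251=-2518/417
back: M1=21/2−1/4·-2518/417=5008/417
M: M0=0, M1=5008/417, M2=-2518/417, M3=3460/1251, M4=-2116/1251, M5=0
seg 0: a=-2, c=M0/2=0, d=(M1−M0)/(6·1)=2504/1251, b=Δ0−h0·(2M0+M1)/6=-6257/1251
seg 1: a=-5, c=M1/2=2504/417, d=(M2−M1)/(6·1)=-3763/1251, b=Δ1−h1·(2M1+M2)/6=1255/1251
seg 2: a=-1, c=M2/2=-1259/417, d=(M3−M2)/(6·3)=5507/11259, b=Δ2−h2·(2M2+M3)/6=4990/1251
seg 3: a=-3, c=M3/2=1730/1251, d=(M4−M3)/(6·3)=-2788/11259, b=Δ3−h3·(2M3+M4)/6=-1151/1251
seg 4: a=0, c=M4/2=-1058/1251, d=(M5−M4)/(6·3)=1058/11259, b=Δ4−h4·(2M4+M5)/6=865/1251
t_q=41/4 → seg 4, τ=9/4; S=0+865/1251·τ+-1058/1251·τ²+1058/11259·τ³=-7363/4448

  seg 0: a=-2 b=-6257/1251 c=0 d=2504/1251
  seg 1: a=-5 b=1255/1251 c=2504/417 d=-3763/1251
  seg 2: a=-1 b=4990/1251 c=-1259/417 d=5507/11259
  seg 3: a=-3 b=-1151/1251 c=1730/1251 d=-2788/11259
  seg 4: a=0 b=865/1251 c=-1058/1251 d=1058/11259
S(41/4) = -7363/4448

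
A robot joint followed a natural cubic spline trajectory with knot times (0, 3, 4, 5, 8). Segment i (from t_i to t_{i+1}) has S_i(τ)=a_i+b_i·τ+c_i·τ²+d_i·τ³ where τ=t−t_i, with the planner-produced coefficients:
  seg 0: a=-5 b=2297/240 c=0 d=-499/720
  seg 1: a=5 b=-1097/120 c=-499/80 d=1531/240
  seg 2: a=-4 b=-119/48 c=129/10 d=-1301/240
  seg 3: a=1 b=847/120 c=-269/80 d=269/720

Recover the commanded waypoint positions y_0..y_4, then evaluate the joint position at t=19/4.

y_0 = S_0(0) = a_0 = -5
y_1 = S_1(0) = a_1 = 5
y_2 = S_2(0) = a_2 = -4
y_3 = S_3(0) = a_3 = 1
y_4 = S_3(3) = 2
t_q=19/4 is in segment 2 (τ=3/4); S_2(τ)=-4557/5120

y_0=-5 y_1=5 y_2=-4 y_3=1 y_4=2
S(19/4) = -4557/5120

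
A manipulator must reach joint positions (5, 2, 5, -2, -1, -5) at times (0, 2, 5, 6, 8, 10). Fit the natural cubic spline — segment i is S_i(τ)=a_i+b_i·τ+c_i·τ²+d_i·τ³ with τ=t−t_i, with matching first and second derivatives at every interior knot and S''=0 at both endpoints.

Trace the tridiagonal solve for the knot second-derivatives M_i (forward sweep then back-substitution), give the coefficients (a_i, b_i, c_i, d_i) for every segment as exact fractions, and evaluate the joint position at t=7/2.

  seg 0: a=5 b=-2197/761 c=0 d=2111/6088
  seg 1: a=2 b=1939/1522 c=6333/3044 d=-6611/9132
  seg 2: a=5 b=-17623/3044 c=-3375/761 d=9815/3044
  seg 3: a=-2 b=-7589/1522 c=15945/3044 d=-7595/6088
  seg 4: a=-1 b=758/761 c=-1710/761 d=285/761
S(7/2) = 149735/24352

Δ: Δ0=-3/2, Δ1=1, Δ2=-7, Δ3=1/2, Δ4=-2
row 1: diag=10, rhs=15; c'=3/10, d'=3/2
row 2: denom=8−3·3/10=71/10; d'=(-48−3·3/2)/(71/10)=-525/71
row 3: denom=6−1·10/71=416/71; d'=(45−1·-525/71)/(416/71)=465/52
row 4: denom=8−2·71/208=761/104; d'=(-15−2·465/52)/(761/104)=-3420/761
back: M4=-3420/761
back: M3=465/52−71/208·-3420/761=15945/1522
back: M2=-525/71−10/71·15945/1522=-6750/761
back: M1=3/2−3/10·-6750/761=6333/1522
M: M0=0, M1=6333/1522, M2=-6750/761, M3=15945/1522, M4=-3420/761, M5=0
seg 0: a=5, c=M0/2=0, d=(M1−M0)/(6·2)=2111/6088, b=Δ0−h0·(2M0+M1)/6=-2197/761
seg 1: a=2, c=M1/2=6333/3044, d=(M2−M1)/(6·3)=-6611/9132, b=Δ1−h1·(2M1+M2)/6=1939/1522
seg 2: a=5, c=M2/2=-3375/761, d=(M3−M2)/(6·1)=9815/3044, b=Δ2−h2·(2M2+M3)/6=-17623/3044
seg 3: a=-2, c=M3/2=15945/3044, d=(M4−M3)/(6·2)=-7595/6088, b=Δ3−h3·(2M3+M4)/6=-7589/1522
seg 4: a=-1, c=M4/2=-1710/761, d=(M5−M4)/(6·2)=285/761, b=Δ4−h4·(2M4+M5)/6=758/761
t_q=7/2 → seg 1, τ=3/2; S=2+1939/1522·τ+6333/3044·τ²+-6611/9132·τ³=149735/24352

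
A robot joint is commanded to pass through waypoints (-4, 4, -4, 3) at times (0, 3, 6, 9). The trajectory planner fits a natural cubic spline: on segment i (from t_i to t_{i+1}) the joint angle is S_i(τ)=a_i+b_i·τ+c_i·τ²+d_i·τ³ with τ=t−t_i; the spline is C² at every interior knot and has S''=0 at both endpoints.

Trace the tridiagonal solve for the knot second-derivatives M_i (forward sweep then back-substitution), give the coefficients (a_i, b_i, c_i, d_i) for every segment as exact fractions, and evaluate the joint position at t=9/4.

  seg 0: a=-4 b=199/45 c=0 d=-79/405
  seg 1: a=4 b=-38/45 c=-79/45 d=31/81
  seg 2: a=-4 b=-47/45 c=76/45 d=-76/405
S(9/4) = 1193/320

Δ: Δ0=8/3, Δ1=-8/3, Δ2=7/3
row 1: diag=12, rhs=-32; c'=1/4, d'=-8/3
row 2: denom=12−3·1/4=45/4; d'=(30−3·-8/3)/(45/4)=152/45
back: M2=152/45
back: M1=-8/3−1/4·152/45=-158/45
M: M0=0, M1=-158/45, M2=152/45, M3=0
seg 0: a=-4, c=M0/2=0, d=(M1−M0)/(6·3)=-79/405, b=Δ0−h0·(2M0+M1)/6=199/45
seg 1: a=4, c=M1/2=-79/45, d=(M2−M1)/(6·3)=31/81, b=Δ1−h1·(2M1+M2)/6=-38/45
seg 2: a=-4, c=M2/2=76/45, d=(M3−M2)/(6·3)=-76/405, b=Δ2−h2·(2M2+M3)/6=-47/45
t_q=9/4 → seg 0, τ=9/4; S=-4+199/45·τ+0·τ²+-79/405·τ³=1193/320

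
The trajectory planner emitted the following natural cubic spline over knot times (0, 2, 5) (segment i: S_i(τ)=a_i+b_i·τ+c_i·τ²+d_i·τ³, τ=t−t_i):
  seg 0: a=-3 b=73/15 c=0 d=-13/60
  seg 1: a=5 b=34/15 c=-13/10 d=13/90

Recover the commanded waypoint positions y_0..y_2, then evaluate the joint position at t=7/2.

y_0=-3 y_1=5 y_2=4
S(7/2) = 477/80

y_0 = S_0(0) = a_0 = -3
y_1 = S_1(0) = a_1 = 5
y_2 = S_1(3) = 4
t_q=7/2 is in segment 1 (τ=3/2); S_1(τ)=477/80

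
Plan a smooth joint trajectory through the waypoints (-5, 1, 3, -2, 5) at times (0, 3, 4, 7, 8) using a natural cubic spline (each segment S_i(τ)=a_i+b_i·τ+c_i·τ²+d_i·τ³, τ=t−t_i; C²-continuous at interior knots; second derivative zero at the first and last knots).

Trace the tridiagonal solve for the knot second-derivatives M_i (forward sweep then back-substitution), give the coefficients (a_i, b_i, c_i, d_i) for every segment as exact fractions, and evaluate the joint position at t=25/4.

Δ: Δ0=2, Δ1=2, Δ2=-5/3, Δ3=7
row 1: diag=8, rhs=0; c'=1/8, d'=0
row 2: denom=8−1·1/8=63/8; d'=(-22−1·0)/(63/8)=-176/63
row 3: denom=8−3·8/21=48/7; d'=(52−3·-176/63)/(48/7)=317/36
back: M3=317/36
back: M2=-176/63−8/21·317/36=-166/27
back: M1=0−1/8·-166/27=83/108
M: M0=0, M1=83/108, M2=-166/27, M3=317/36, M4=0
seg 0: a=-5, c=M0/2=0, d=(M1−M0)/(6·3)=83/1944, b=Δ0−h0·(2M0+M1)/6=349/216
seg 1: a=1, c=M1/2=83/216, d=(M2−M1)/(6·1)=-83/72, b=Δ1−h1·(2M1+M2)/6=299/108
seg 2: a=3, c=M2/2=-83/27, d=(M3−M2)/(6·3)=1615/1944, b=Δ2−h2·(2M2+M3)/6=17/216
seg 3: a=-2, c=M3/2=317/72, d=(M4−M3)/(6·1)=-317/216, b=Δ3−h3·(2M3+M4)/6=439/108
t_q=25/4 → seg 2, τ=9/4; S=3+17/216·τ+-83/27·τ²+1615/1944·τ³=-4489/1536

  seg 0: a=-5 b=349/216 c=0 d=83/1944
  seg 1: a=1 b=299/108 c=83/216 d=-83/72
  seg 2: a=3 b=17/216 c=-83/27 d=1615/1944
  seg 3: a=-2 b=439/108 c=317/72 d=-317/216
S(25/4) = -4489/1536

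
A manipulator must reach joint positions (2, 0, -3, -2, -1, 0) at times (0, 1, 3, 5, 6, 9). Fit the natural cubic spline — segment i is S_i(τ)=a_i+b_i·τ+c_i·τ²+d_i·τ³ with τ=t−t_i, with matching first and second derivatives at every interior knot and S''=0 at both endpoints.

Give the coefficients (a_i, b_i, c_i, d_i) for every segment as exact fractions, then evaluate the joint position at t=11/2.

  seg 0: a=2 b=-2816/1407 c=0 d=2/1407
  seg 1: a=0 b=-2810/1407 c=2/469 d=1375/11256
  seg 2: a=-3 b=-1447/2814 c=1383/1876 d=-185/1608
  seg 3: a=-2 b=1483/1407 c=22/469 d=-142/1407
  seg 4: a=-1 b=1189/1407 c=-120/469 d=40/1407
S(11/2) = -395/268

Δ: Δ0=-2, Δ1=-3/2, Δ2=1/2, Δ3=1, Δ4=1/3
row 1: diag=6, rhs=3; c'=1/3, d'=1/2
row 2: denom=8−2·1/3=22/3; d'=(12−2·1/2)/(22/3)=3/2
row 3: denom=6−2·3/11=60/11; d'=(3−2·3/2)/(60/11)=0
row 4: denom=8−1·11/60=469/60; d'=(-4−1·0)/(469/60)=-240/469
back: M4=-240/469
back: M3=0−11/60·-240/469=44/469
back: M2=3/2−3/11·44/469=1383/938
back: M1=1/2−1/3·1383/938=4/469
M: M0=0, M1=4/469, M2=1383/938, M3=44/469, M4=-240/469, M5=0
seg 0: a=2, c=M0/2=0, d=(M1−M0)/(6·1)=2/1407, b=Δ0−h0·(2M0+M1)/6=-2816/1407
seg 1: a=0, c=M1/2=2/469, d=(M2−M1)/(6·2)=1375/11256, b=Δ1−h1·(2M1+M2)/6=-2810/1407
seg 2: a=-3, c=M2/2=1383/1876, d=(M3−M2)/(6·2)=-185/1608, b=Δ2−h2·(2M2+M3)/6=-1447/2814
seg 3: a=-2, c=M3/2=22/469, d=(M4−M3)/(6·1)=-142/1407, b=Δ3−h3·(2M3+M4)/6=1483/1407
seg 4: a=-1, c=M4/2=-120/469, d=(M5−M4)/(6·3)=40/1407, b=Δ4−h4·(2M4+M5)/6=1189/1407
t_q=11/2 → seg 3, τ=1/2; S=-2+1483/1407·τ+22/469·τ²+-142/1407·τ³=-395/268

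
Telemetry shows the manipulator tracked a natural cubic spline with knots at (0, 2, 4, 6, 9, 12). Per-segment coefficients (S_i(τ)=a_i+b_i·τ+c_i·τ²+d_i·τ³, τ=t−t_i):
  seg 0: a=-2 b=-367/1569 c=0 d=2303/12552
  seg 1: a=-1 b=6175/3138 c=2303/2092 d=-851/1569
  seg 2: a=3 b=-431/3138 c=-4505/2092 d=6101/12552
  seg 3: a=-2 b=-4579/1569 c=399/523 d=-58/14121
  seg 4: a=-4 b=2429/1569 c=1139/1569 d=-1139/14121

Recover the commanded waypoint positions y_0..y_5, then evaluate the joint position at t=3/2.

y_0=-2 y_1=-1 y_2=3 y_3=-2 y_4=-4 y_5=5
S(3/2) = -57961/33472

y_0 = S_0(0) = a_0 = -2
y_1 = S_1(0) = a_1 = -1
y_2 = S_2(0) = a_2 = 3
y_3 = S_3(0) = a_3 = -2
y_4 = S_4(0) = a_4 = -4
y_5 = S_4(3) = 5
t_q=3/2 is in segment 0 (τ=3/2); S_0(τ)=-57961/33472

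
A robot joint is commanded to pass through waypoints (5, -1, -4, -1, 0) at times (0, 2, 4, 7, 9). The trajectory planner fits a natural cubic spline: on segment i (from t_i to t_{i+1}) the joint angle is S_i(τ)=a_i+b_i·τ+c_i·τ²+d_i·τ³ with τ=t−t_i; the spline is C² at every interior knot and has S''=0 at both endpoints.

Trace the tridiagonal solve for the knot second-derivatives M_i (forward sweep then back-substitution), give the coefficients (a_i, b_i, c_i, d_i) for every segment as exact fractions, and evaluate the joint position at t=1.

Δ: Δ0=-3, Δ1=-3/2, Δ2=1, Δ3=1/2
row 1: diag=8, rhs=9; c'=1/4, d'=9/8
row 2: denom=10−2·1/4=19/2; d'=(15−2·9/8)/(19/2)=51/38
row 3: denom=10−3·6/19=172/19; d'=(-3−3·51/38)/(172/19)=-267/344
back: M3=-267/344
back: M2=51/38−6/19·-267/344=273/172
back: M1=9/8−1/4·273/172=501/688
M: M0=0, M1=501/688, M2=273/172, M3=-267/344, M4=0
seg 0: a=5, c=M0/2=0, d=(M1−M0)/(6·2)=167/2752, b=Δ0−h0·(2M0+M1)/6=-2231/688
seg 1: a=-1, c=M1/2=501/1376, d=(M2−M1)/(6·2)=197/2752, b=Δ1−h1·(2M1+M2)/6=-865/344
seg 2: a=-4, c=M2/2=273/344, d=(M3−M2)/(6·3)=-271/2064, b=Δ2−h2·(2M2+M3)/6=-137/688
seg 3: a=-1, c=M3/2=-267/688, d=(M4−M3)/(6·2)=89/1376, b=Δ3−h3·(2M3+M4)/6=175/172
t_q=1 → seg 0, τ=1; S=5+-2231/688·τ+0·τ²+167/2752·τ³=5003/2752

  seg 0: a=5 b=-2231/688 c=0 d=167/2752
  seg 1: a=-1 b=-865/344 c=501/1376 d=197/2752
  seg 2: a=-4 b=-137/688 c=273/344 d=-271/2064
  seg 3: a=-1 b=175/172 c=-267/688 d=89/1376
S(1) = 5003/2752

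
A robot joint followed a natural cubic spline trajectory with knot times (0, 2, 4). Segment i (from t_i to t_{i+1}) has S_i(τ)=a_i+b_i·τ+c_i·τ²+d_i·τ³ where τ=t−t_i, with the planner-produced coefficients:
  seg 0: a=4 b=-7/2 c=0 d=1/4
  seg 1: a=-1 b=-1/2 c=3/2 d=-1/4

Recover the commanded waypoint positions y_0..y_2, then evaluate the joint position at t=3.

y_0=4 y_1=-1 y_2=2
S(3) = -1/4

y_0 = S_0(0) = a_0 = 4
y_1 = S_1(0) = a_1 = -1
y_2 = S_1(2) = 2
t_q=3 is in segment 1 (τ=1); S_1(τ)=-1/4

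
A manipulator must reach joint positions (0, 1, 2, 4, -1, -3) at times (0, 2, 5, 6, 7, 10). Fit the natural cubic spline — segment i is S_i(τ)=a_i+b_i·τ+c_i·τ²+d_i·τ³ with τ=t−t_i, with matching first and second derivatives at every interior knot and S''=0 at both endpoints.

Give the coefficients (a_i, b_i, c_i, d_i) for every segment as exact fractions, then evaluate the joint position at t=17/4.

  seg 0: a=0 b=3625/4242 c=0 d=-188/2121
  seg 1: a=1 b=-887/4242 c=-376/707 d=3023/12726
  seg 2: a=2 b=6392/2121 c=2271/1414 d=-11113/4242
  seg 3: a=4 b=-6929/4242 c=-4421/707 d=12245/4242
  seg 4: a=-1 b=-11623/2121 c=3403/1414 d=-3403/12726
S(17/4) = 49135/90496

Δ: Δ0=1/2, Δ1=1/3, Δ2=2, Δ3=-5, Δ4=-2/3
row 1: diag=10, rhs=-1; c'=3/10, d'=-1/10
row 2: denom=8−3·3/10=71/10; d'=(10−3·-1/10)/(71/10)=103/71
row 3: denom=4−1·10/71=274/71; d'=(-42−1·103/71)/(274/71)=-3085/274
row 4: denom=8−1·71/274=2121/274; d'=(26−1·-3085/274)/(2121/274)=3403/707
back: M4=3403/707
back: M3=-3085/274−71/274·3403/707=-8842/707
back: M2=103/71−10/71·-8842/707=2271/707
back: M1=-1/10−3/10·2271/707=-752/707
M: M0=0, M1=-752/707, M2=2271/707, M3=-8842/707, M4=3403/707, M5=0
seg 0: a=0, c=M0/2=0, d=(M1−M0)/(6·2)=-188/2121, b=Δ0−h0·(2M0+M1)/6=3625/4242
seg 1: a=1, c=M1/2=-376/707, d=(M2−M1)/(6·3)=3023/12726, b=Δ1−h1·(2M1+M2)/6=-887/4242
seg 2: a=2, c=M2/2=2271/1414, d=(M3−M2)/(6·1)=-11113/4242, b=Δ2−h2·(2M2+M3)/6=6392/2121
seg 3: a=4, c=M3/2=-4421/707, d=(M4−M3)/(6·1)=12245/4242, b=Δ3−h3·(2M3+M4)/6=-6929/4242
seg 4: a=-1, c=M4/2=3403/1414, d=(M5−M4)/(6·3)=-3403/12726, b=Δ4−h4·(2M4+M5)/6=-11623/2121
t_q=17/4 → seg 1, τ=9/4; S=1+-887/4242·τ+-376/707·τ²+3023/12726·τ³=49135/90496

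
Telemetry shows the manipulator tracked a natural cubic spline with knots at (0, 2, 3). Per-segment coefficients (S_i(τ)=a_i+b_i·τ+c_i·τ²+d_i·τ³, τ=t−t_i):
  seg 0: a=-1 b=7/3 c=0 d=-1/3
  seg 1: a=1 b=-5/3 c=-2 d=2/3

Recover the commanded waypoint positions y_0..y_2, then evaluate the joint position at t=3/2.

y_0 = S_0(0) = a_0 = -1
y_1 = S_1(0) = a_1 = 1
y_2 = S_1(1) = -2
t_q=3/2 is in segment 0 (τ=3/2); S_0(τ)=11/8

y_0=-1 y_1=1 y_2=-2
S(3/2) = 11/8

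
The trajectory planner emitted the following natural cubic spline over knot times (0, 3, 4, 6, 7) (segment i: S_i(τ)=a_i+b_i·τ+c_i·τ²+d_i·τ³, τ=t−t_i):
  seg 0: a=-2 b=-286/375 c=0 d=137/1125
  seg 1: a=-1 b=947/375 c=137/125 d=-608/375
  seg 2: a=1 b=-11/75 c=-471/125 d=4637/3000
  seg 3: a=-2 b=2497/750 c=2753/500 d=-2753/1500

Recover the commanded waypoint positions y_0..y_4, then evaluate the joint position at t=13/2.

y_0=-2 y_1=-1 y_2=1 y_3=-2 y_4=5
S(13/2) = 3247/4000

y_0 = S_0(0) = a_0 = -2
y_1 = S_1(0) = a_1 = -1
y_2 = S_2(0) = a_2 = 1
y_3 = S_3(0) = a_3 = -2
y_4 = S_3(1) = 5
t_q=13/2 is in segment 3 (τ=1/2); S_3(τ)=3247/4000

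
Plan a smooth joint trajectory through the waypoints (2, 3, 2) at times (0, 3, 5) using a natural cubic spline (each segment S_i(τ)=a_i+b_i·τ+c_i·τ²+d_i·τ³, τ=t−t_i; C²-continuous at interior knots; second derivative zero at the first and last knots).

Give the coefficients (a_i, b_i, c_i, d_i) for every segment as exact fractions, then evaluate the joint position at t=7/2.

Δ: Δ0=1/3, Δ1=-1/2
row 1: diag=10, rhs=-5; c'=1/5, d'=-1/2
back: M1=-1/2
M: M0=0, M1=-1/2, M2=0
seg 0: a=2, c=M0/2=0, d=(M1−M0)/(6·3)=-1/36, b=Δ0−h0·(2M0+M1)/6=7/12
seg 1: a=3, c=M1/2=-1/4, d=(M2−M1)/(6·2)=1/24, b=Δ1−h1·(2M1+M2)/6=-1/6
t_q=7/2 → seg 1, τ=1/2; S=3+-1/6·τ+-1/4·τ²+1/24·τ³=183/64

  seg 0: a=2 b=7/12 c=0 d=-1/36
  seg 1: a=3 b=-1/6 c=-1/4 d=1/24
S(7/2) = 183/64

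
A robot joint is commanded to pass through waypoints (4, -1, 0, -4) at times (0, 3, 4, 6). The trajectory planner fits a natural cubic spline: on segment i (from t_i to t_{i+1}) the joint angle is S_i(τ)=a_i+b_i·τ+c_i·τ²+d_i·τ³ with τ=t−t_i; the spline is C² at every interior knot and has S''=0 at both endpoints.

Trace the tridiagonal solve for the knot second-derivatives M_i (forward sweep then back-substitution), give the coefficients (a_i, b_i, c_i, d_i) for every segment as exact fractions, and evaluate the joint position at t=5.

Δ: Δ0=-5/3, Δ1=1, Δ2=-2
row 1: diag=8, rhs=16; c'=1/8, d'=2
row 2: denom=6−1·1/8=47/8; d'=(-18−1·2)/(47/8)=-160/47
back: M2=-160/47
back: M1=2−1/8·-160/47=114/47
M: M0=0, M1=114/47, M2=-160/47, M3=0
seg 0: a=4, c=M0/2=0, d=(M1−M0)/(6·3)=19/141, b=Δ0−h0·(2M0+M1)/6=-406/141
seg 1: a=-1, c=M1/2=57/47, d=(M2−M1)/(6·1)=-137/141, b=Δ1−h1·(2M1+M2)/6=107/141
seg 2: a=0, c=M2/2=-80/47, d=(M3−M2)/(6·2)=40/141, b=Δ2−h2·(2M2+M3)/6=38/141
t_q=5 → seg 2, τ=1; S=0+38/141·τ+-80/47·τ²+40/141·τ³=-54/47

  seg 0: a=4 b=-406/141 c=0 d=19/141
  seg 1: a=-1 b=107/141 c=57/47 d=-137/141
  seg 2: a=0 b=38/141 c=-80/47 d=40/141
S(5) = -54/47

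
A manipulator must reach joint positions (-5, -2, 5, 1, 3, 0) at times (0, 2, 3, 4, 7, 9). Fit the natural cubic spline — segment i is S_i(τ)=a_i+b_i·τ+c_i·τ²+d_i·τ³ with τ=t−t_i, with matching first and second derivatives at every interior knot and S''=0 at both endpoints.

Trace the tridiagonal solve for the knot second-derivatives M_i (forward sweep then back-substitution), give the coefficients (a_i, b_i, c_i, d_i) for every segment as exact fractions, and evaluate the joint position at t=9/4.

Δ: Δ0=3/2, Δ1=7, Δ2=-4, Δ3=2/3, Δ4=-3/2
row 1: diag=6, rhs=33; c'=1/6, d'=11/2
row 2: denom=4−1·1/6=23/6; d'=(-66−1·11/2)/(23/6)=-429/23
row 3: denom=8−1·6/23=178/23; d'=(28−1·-429/23)/(178/23)=1073/178
row 4: denom=10−3·69/178=1573/178; d'=(-13−3·1073/178)/(1573/178)=-503/143
back: M4=-503/143
back: M3=1073/178−69/178·-503/143=1057/143
back: M2=-429/23−6/23·1057/143=-2943/143
back: M1=11/2−1/6·-2943/143=1277/143
M: M0=0, M1=1277/143, M2=-2943/143, M3=1057/143, M4=-503/143, M5=0
seg 0: a=-5, c=M0/2=0, d=(M1−M0)/(6·2)=1277/1716, b=Δ0−h0·(2M0+M1)/6=-1267/858
seg 1: a=-2, c=M1/2=1277/286, d=(M2−M1)/(6·1)=-2110/429, b=Δ1−h1·(2M1+M2)/6=6395/858
seg 2: a=5, c=M2/2=-2943/286, d=(M3−M2)/(6·1)=2000/429, b=Δ2−h2·(2M2+M3)/6=127/78
seg 3: a=1, c=M3/2=1057/286, d=(M4−M3)/(6·3)=-20/33, b=Δ3−h3·(2M3+M4)/6=-4261/858
seg 4: a=3, c=M4/2=-503/286, d=(M5−M4)/(6·2)=503/1716, b=Δ4−h4·(2M4+M5)/6=725/858
t_q=9/4 → seg 1, τ=1/4; S=-2+6395/858·τ+1277/286·τ²+-2110/429·τ³=75/1144

  seg 0: a=-5 b=-1267/858 c=0 d=1277/1716
  seg 1: a=-2 b=6395/858 c=1277/286 d=-2110/429
  seg 2: a=5 b=127/78 c=-2943/286 d=2000/429
  seg 3: a=1 b=-4261/858 c=1057/286 d=-20/33
  seg 4: a=3 b=725/858 c=-503/286 d=503/1716
S(9/4) = 75/1144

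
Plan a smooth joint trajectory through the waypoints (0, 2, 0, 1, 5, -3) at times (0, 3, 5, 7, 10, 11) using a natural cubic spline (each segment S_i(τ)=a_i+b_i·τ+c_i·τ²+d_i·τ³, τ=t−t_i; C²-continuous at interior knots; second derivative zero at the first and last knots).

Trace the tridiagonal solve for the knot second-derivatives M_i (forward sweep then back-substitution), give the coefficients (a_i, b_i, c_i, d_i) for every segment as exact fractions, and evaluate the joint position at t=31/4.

  seg 0: a=0 b=6287/5076 c=0 d=-2903/45684
  seg 1: a=2 b=-1211/2538 c=-2903/5076 d=197/1269
  seg 2: a=0 b=-763/846 c=1825/5076 d=1733/10152
  seg 3: a=1 b=3280/1269 c=1756/1269 d=-6856/11421
  seg 4: a=5 b=-6752/1269 c=-1700/423 d=1700/1269
S(31/4) = 3907/1128

Δ: Δ0=2/3, Δ1=-1, Δ2=1/2, Δ3=4/3, Δ4=-8
row 1: diag=10, rhs=-10; c'=1/5, d'=-1
row 2: denom=8−2·1/5=38/5; d'=(9−2·-1)/(38/5)=55/38
row 3: denom=10−2·5/19=180/19; d'=(5−2·55/38)/(180/19)=2/9
row 4: denom=8−3·19/60=141/20; d'=(-56−3·2/9)/(141/20)=-3400/423
back: M4=-3400/423
back: M3=2/9−19/60·-3400/423=3512/1269
back: M2=55/38−5/19·3512/1269=1825/2538
back: M1=-1−1/5·1825/2538=-2903/2538
M: M0=0, M1=-2903/2538, M2=1825/2538, M3=3512/1269, M4=-3400/423, M5=0
seg 0: a=0, c=M0/2=0, d=(M1−M0)/(6·3)=-2903/45684, b=Δ0−h0·(2M0+M1)/6=6287/5076
seg 1: a=2, c=M1/2=-2903/5076, d=(M2−M1)/(6·2)=197/1269, b=Δ1−h1·(2M1+M2)/6=-1211/2538
seg 2: a=0, c=M2/2=1825/5076, d=(M3−M2)/(6·2)=1733/10152, b=Δ2−h2·(2M2+M3)/6=-763/846
seg 3: a=1, c=M3/2=1756/1269, d=(M4−M3)/(6·3)=-6856/11421, b=Δ3−h3·(2M3+M4)/6=3280/1269
seg 4: a=5, c=M4/2=-1700/423, d=(M5−M4)/(6·1)=1700/1269, b=Δ4−h4·(2M4+M5)/6=-6752/1269
t_q=31/4 → seg 3, τ=3/4; S=1+3280/1269·τ+1756/1269·τ²+-6856/11421·τ³=3907/1128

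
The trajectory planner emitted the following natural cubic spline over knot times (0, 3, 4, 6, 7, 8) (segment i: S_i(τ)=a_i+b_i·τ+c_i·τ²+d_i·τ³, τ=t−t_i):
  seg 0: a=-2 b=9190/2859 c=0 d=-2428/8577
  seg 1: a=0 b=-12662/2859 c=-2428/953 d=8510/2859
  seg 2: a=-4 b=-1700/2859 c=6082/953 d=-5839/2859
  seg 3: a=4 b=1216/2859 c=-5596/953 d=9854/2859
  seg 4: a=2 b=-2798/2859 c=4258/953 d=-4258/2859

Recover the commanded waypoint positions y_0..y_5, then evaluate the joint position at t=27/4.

y_0=-2 y_1=0 y_2=-4 y_3=4 y_4=2 y_5=4
S(27/4) = 75327/30496

y_0 = S_0(0) = a_0 = -2
y_1 = S_1(0) = a_1 = 0
y_2 = S_2(0) = a_2 = -4
y_3 = S_3(0) = a_3 = 4
y_4 = S_4(0) = a_4 = 2
y_5 = S_4(1) = 4
t_q=27/4 is in segment 3 (τ=3/4); S_3(τ)=75327/30496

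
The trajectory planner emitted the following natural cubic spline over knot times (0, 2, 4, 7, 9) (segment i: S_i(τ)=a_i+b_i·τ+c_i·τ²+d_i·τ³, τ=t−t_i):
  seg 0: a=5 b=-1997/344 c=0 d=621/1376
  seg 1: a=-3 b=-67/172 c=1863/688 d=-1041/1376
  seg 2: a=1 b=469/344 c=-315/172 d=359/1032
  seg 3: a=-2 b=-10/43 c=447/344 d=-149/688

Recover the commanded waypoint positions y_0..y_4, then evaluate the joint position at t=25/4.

y_0=5 y_1=-3 y_2=1 y_3=-2 y_4=1
S(25/4) = -27331/22016

y_0 = S_0(0) = a_0 = 5
y_1 = S_1(0) = a_1 = -3
y_2 = S_2(0) = a_2 = 1
y_3 = S_3(0) = a_3 = -2
y_4 = S_3(2) = 1
t_q=25/4 is in segment 2 (τ=9/4); S_2(τ)=-27331/22016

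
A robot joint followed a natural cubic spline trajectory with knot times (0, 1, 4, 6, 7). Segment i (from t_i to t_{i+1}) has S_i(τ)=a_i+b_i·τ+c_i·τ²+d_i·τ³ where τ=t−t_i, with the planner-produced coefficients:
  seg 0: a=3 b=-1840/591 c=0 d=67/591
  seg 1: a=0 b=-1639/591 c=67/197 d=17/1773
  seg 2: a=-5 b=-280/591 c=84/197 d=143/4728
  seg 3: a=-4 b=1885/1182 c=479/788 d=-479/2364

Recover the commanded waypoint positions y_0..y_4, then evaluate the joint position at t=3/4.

y_0=3 y_1=0 y_2=-5 y_3=-4 y_4=-2
S(3/4) = 8987/12608

y_0 = S_0(0) = a_0 = 3
y_1 = S_1(0) = a_1 = 0
y_2 = S_2(0) = a_2 = -5
y_3 = S_3(0) = a_3 = -4
y_4 = S_3(1) = -2
t_q=3/4 is in segment 0 (τ=3/4); S_0(τ)=8987/12608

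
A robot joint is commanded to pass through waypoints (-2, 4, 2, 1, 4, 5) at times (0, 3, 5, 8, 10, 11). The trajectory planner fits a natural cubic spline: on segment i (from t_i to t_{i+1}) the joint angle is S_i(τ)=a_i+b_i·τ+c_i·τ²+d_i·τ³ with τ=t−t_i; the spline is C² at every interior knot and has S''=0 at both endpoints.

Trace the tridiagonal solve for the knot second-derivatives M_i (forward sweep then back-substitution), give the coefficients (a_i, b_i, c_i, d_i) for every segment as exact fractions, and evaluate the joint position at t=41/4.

Δ: Δ0=2, Δ1=-1, Δ2=-1/3, Δ3=3/2, Δ4=1
row 1: diag=10, rhs=-18; c'=1/5, d'=-9/5
row 2: denom=10−2·1/5=48/5; d'=(4−2·-9/5)/(48/5)=19/24
row 3: denom=10−3·5/16=145/16; d'=(11−3·19/24)/(145/16)=138/145
row 4: denom=6−2·32/145=806/145; d'=(-3−2·138/145)/(806/145)=-711/806
back: M4=-711/806
back: M3=138/145−32/145·-711/806=462/403
back: M2=19/24−5/16·462/403=524/1209
back: M1=-9/5−1/5·524/1209=-2281/1209
M: M0=0, M1=-2281/1209, M2=524/1209, M3=462/403, M4=-711/806, M5=0
seg 0: a=-2, c=M0/2=0, d=(M1−M0)/(6·3)=-2281/21762, b=Δ0−h0·(2M0+M1)/6=7117/2418
seg 1: a=4, c=M1/2=-2281/2418, d=(M2−M1)/(6·2)=935/4836, b=Δ1−h1·(2M1+M2)/6=137/1209
seg 2: a=2, c=M2/2=262/1209, d=(M3−M2)/(6·3)=431/10881, b=Δ2−h2·(2M2+M3)/6=-540/403
seg 3: a=1, c=M3/2=231/403, d=(M4−M3)/(6·2)=-545/3224, b=Δ3−h3·(2M3+M4)/6=415/403
seg 4: a=4, c=M4/2=-711/1612, d=(M5−M4)/(6·1)=237/1612, b=Δ4−h4·(2M4+M5)/6=1043/806
t_q=41/4 → seg 4, τ=1/4; S=4+1043/806·τ+-711/1612·τ²+237/1612·τ³=443441/103168

  seg 0: a=-2 b=7117/2418 c=0 d=-2281/21762
  seg 1: a=4 b=137/1209 c=-2281/2418 d=935/4836
  seg 2: a=2 b=-540/403 c=262/1209 d=431/10881
  seg 3: a=1 b=415/403 c=231/403 d=-545/3224
  seg 4: a=4 b=1043/806 c=-711/1612 d=237/1612
S(41/4) = 443441/103168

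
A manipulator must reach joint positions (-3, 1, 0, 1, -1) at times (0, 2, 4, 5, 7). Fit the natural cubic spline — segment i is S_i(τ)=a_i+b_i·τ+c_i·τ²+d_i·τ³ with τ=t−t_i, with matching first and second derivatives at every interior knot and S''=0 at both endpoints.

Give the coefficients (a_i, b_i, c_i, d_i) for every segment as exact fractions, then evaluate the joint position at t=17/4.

Δ: Δ0=2, Δ1=-1/2, Δ2=1, Δ3=-1
row 1: diag=8, rhs=-15; c'=1/4, d'=-15/8
row 2: denom=6−2·1/4=11/2; d'=(9−2·-15/8)/(11/2)=51/22
row 3: denom=6−1·2/11=64/11; d'=(-12−1·51/22)/(64/11)=-315/128
back: M3=-315/128
back: M2=51/22−2/11·-315/128=177/64
back: M1=-15/8−1/4·177/64=-657/256
M: M0=0, M1=-657/256, M2=177/64, M3=-315/128, M4=0
seg 0: a=-3, c=M0/2=0, d=(M1−M0)/(6·2)=-219/1024, b=Δ0−h0·(2M0+M1)/6=731/256
seg 1: a=1, c=M1/2=-657/512, d=(M2−M1)/(6·2)=455/1024, b=Δ1−h1·(2M1+M2)/6=37/128
seg 2: a=0, c=M2/2=177/128, d=(M3−M2)/(6·1)=-223/256, b=Δ2−h2·(2M2+M3)/6=125/256
seg 3: a=1, c=M3/2=-315/256, d=(M4−M3)/(6·2)=105/512, b=Δ3−h3·(2M3+M4)/6=41/64
t_q=17/4 → seg 2, τ=1/4; S=0+125/256·τ+177/128·τ²+-223/256·τ³=3193/16384

  seg 0: a=-3 b=731/256 c=0 d=-219/1024
  seg 1: a=1 b=37/128 c=-657/512 d=455/1024
  seg 2: a=0 b=125/256 c=177/128 d=-223/256
  seg 3: a=1 b=41/64 c=-315/256 d=105/512
S(17/4) = 3193/16384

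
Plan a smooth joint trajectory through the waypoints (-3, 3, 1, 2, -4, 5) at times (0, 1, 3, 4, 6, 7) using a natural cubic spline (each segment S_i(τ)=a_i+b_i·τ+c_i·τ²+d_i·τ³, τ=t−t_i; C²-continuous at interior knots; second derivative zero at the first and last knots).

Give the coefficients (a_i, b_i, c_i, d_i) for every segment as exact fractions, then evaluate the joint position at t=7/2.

  seg 0: a=-3 b=3727/494 c=0 d=-763/494
  seg 1: a=3 b=719/247 c=-2289/494 d=1323/988
  seg 2: a=1 b=110/247 c=840/247 d=-37/13
  seg 3: a=2 b=-319/247 c=-1269/247 d=529/247
  seg 4: a=-4 b=953/247 c=1905/247 d=-635/247
S(7/2) = 261/152

Δ: Δ0=6, Δ1=-1, Δ2=1, Δ3=-3, Δ4=9
row 1: diag=6, rhs=-42; c'=1/3, d'=-7
row 2: denom=6−2·1/3=16/3; d'=(12−2·-7)/(16/3)=39/8
row 3: denom=6−1·3/16=93/16; d'=(-24−1·39/8)/(93/16)=-154/31
row 4: denom=6−2·32/93=494/93; d'=(72−2·-154/31)/(494/93)=3810/247
back: M4=3810/247
back: M3=-154/31−32/93·3810/247=-2538/247
back: M2=39/8−3/16·-2538/247=1680/247
back: M1=-7−1/3·1680/247=-2289/247
M: M0=0, M1=-2289/247, M2=1680/247, M3=-2538/247, M4=3810/247, M5=0
seg 0: a=-3, c=M0/2=0, d=(M1−M0)/(6·1)=-763/494, b=Δ0−h0·(2M0+M1)/6=3727/494
seg 1: a=3, c=M1/2=-2289/494, d=(M2−M1)/(6·2)=1323/988, b=Δ1−h1·(2M1+M2)/6=719/247
seg 2: a=1, c=M2/2=840/247, d=(M3−M2)/(6·1)=-37/13, b=Δ2−h2·(2M2+M3)/6=110/247
seg 3: a=2, c=M3/2=-1269/247, d=(M4−M3)/(6·2)=529/247, b=Δ3−h3·(2M3+M4)/6=-319/247
seg 4: a=-4, c=M4/2=1905/247, d=(M5−M4)/(6·1)=-635/247, b=Δ4−h4·(2M4+M5)/6=953/247
t_q=7/2 → seg 2, τ=1/2; S=1+110/247·τ+840/247·τ²+-37/13·τ³=261/152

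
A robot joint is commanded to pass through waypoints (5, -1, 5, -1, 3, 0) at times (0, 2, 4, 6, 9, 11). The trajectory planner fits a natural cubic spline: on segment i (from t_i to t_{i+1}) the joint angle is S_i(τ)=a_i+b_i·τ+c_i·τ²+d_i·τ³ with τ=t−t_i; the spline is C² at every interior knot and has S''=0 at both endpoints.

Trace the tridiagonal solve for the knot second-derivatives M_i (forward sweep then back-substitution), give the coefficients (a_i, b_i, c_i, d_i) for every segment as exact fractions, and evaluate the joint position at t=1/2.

  seg 0: a=5 b=-19706/3855 c=0 d=8141/15420
  seg 1: a=-1 b=4717/3855 c=8141/2570 d=-3515/3084
  seg 2: a=5 b=838/3855 c=-4717/1285 d=15899/15420
  seg 3: a=-1 b=-8069/3855 c=1293/514 d=-10589/23130
  seg 4: a=3 b=4931/7710 c=-2062/1285 d=1031/3855
S(1/2) = 20643/8224

Δ: Δ0=-3, Δ1=3, Δ2=-3, Δ3=4/3, Δ4=-3/2
row 1: diag=8, rhs=36; c'=1/4, d'=9/2
row 2: denom=8−2·1/4=15/2; d'=(-36−2·9/2)/(15/2)=-6
row 3: denom=10−2·4/15=142/15; d'=(26−2·-6)/(142/15)=285/71
row 4: denom=10−3·45/142=1285/142; d'=(-17−3·285/71)/(1285/142)=-4124/1285
back: M4=-4124/1285
back: M3=285/71−45/142·-4124/1285=1293/257
back: M2=-6−4/15·1293/257=-9434/1285
back: M1=9/2−1/4·-9434/1285=8141/1285
M: M0=0, M1=8141/1285, M2=-9434/1285, M3=1293/257, M4=-4124/1285, M5=0
seg 0: a=5, c=M0/2=0, d=(M1−M0)/(6·2)=8141/15420, b=Δ0−h0·(2M0+M1)/6=-19706/3855
seg 1: a=-1, c=M1/2=8141/2570, d=(M2−M1)/(6·2)=-3515/3084, b=Δ1−h1·(2M1+M2)/6=4717/3855
seg 2: a=5, c=M2/2=-4717/1285, d=(M3−M2)/(6·2)=15899/15420, b=Δ2−h2·(2M2+M3)/6=838/3855
seg 3: a=-1, c=M3/2=1293/514, d=(M4−M3)/(6·3)=-10589/23130, b=Δ3−h3·(2M3+M4)/6=-8069/3855
seg 4: a=3, c=M4/2=-2062/1285, d=(M5−M4)/(6·2)=1031/3855, b=Δ4−h4·(2M4+M5)/6=4931/7710
t_q=1/2 → seg 0, τ=1/2; S=5+-19706/3855·τ+0·τ²+8141/15420·τ³=20643/8224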